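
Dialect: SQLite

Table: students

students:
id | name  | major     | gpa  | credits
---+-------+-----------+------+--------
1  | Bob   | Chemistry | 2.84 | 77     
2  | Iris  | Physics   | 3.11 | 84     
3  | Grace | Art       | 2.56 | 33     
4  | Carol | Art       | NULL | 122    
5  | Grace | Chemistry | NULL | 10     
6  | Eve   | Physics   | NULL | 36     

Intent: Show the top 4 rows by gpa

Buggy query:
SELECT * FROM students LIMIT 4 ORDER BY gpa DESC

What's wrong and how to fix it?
Bug: LIMIT must come after ORDER BY

Fix: Swap the clauses: ORDER BY first, then LIMIT

Corrected query:
SELECT * FROM students ORDER BY gpa DESC LIMIT 4

Result:
id | name  | major     | gpa  | credits
---+-------+-----------+------+--------
2  | Iris  | Physics   | 3.11 | 84     
1  | Bob   | Chemistry | 2.84 | 77     
3  | Grace | Art       | 2.56 | 33     
4  | Carol | Art       | NULL | 122    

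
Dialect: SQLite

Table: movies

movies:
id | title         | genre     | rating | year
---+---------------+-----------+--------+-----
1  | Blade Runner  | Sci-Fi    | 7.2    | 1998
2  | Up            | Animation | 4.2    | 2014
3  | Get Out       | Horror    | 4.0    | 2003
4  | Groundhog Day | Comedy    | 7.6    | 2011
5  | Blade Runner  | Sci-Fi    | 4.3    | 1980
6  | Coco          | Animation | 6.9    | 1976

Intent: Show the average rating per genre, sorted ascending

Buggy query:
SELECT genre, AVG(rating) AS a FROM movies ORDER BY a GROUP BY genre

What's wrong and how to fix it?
Bug: GROUP BY must precede ORDER BY

Fix: Reorder: SELECT … FROM … GROUP BY … ORDER BY …

Corrected query:
SELECT genre, AVG(rating) AS a FROM movies GROUP BY genre ORDER BY a

Result:
genre     | a   
----------+-----
Horror    | 4   
Animation | 5.55
Sci-Fi    | 5.75
Comedy    | 7.6 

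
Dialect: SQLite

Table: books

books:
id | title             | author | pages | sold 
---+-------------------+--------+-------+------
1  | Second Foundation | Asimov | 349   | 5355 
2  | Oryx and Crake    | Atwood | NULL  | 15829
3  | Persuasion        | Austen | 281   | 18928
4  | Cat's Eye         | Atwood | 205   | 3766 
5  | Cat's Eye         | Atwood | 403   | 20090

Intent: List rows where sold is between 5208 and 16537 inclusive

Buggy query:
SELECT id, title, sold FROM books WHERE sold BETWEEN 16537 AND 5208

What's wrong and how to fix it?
Bug: The bounds are reversed; BETWEEN a AND b requires a <= b to match anything

Fix: Swap the bounds so the smaller value comes first

Corrected query:
SELECT id, title, sold FROM books WHERE sold BETWEEN 5208 AND 16537

Result:
id | title             | sold 
---+-------------------+------
1  | Second Foundation | 5355 
2  | Oryx and Crake    | 15829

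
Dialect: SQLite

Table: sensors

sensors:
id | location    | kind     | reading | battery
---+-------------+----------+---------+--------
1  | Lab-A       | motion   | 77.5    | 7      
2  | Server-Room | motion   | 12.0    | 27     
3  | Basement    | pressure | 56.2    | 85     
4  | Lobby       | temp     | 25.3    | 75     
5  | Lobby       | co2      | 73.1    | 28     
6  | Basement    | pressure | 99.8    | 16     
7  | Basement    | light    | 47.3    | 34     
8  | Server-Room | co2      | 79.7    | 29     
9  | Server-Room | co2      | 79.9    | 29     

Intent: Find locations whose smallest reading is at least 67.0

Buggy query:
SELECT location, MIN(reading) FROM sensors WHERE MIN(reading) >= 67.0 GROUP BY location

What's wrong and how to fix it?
Bug: MIN() in WHERE is a misuse of aggregate

Fix: Replace WHERE with HAVING after the GROUP BY

Corrected query:
SELECT location, MIN(reading) FROM sensors GROUP BY location HAVING MIN(reading) >= 67.0

Result:
location | MIN(reading)
---------+-------------
Lab-A    | 77.5        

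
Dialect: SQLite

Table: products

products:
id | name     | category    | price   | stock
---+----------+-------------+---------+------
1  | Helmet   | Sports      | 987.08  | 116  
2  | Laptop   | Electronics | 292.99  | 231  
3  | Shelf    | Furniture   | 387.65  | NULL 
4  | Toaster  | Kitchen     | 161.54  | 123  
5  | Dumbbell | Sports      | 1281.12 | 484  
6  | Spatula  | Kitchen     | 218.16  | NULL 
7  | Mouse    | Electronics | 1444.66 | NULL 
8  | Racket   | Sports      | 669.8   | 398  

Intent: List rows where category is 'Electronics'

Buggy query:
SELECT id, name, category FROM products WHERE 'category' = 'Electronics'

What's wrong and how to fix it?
Bug: 'category' in single quotes is a string literal, not the column; the comparison is literal-vs-literal and never true

Fix: Reference the column as category without single quotes

Corrected query:
SELECT id, name, category FROM products WHERE category = 'Electronics'

Result:
id | name   | category   
---+--------+------------
2  | Laptop | Electronics
7  | Mouse  | Electronics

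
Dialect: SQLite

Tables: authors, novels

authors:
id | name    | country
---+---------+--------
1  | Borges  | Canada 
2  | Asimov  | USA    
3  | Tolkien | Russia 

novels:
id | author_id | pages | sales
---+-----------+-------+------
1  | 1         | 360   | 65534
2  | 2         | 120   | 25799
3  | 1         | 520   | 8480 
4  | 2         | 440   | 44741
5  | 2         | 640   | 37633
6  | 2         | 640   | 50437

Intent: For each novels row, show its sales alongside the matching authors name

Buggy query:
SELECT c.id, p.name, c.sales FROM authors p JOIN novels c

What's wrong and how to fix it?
Bug: Missing join condition: each novels row is matched to all authors rows instead of just its own

Fix: Specify the join condition linking the foreign key to the parent id

Corrected query:
SELECT c.id, p.name, c.sales FROM authors p JOIN novels c ON c.author_id = p.id

Result:
id | name   | sales
---+--------+------
1  | Borges | 65534
2  | Asimov | 25799
3  | Borges | 8480 
4  | Asimov | 44741
5  | Asimov | 37633
6  | Asimov | 50437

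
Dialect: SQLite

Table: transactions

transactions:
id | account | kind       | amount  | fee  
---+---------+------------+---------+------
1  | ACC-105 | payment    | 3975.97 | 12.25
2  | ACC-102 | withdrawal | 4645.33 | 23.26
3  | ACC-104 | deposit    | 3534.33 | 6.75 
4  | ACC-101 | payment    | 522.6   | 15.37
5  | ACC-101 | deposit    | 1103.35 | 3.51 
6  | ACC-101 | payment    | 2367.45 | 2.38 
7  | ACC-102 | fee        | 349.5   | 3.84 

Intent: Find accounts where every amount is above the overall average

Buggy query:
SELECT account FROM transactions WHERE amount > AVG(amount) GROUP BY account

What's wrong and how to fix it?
Bug: AVG() is an aggregate; it can't sit directly in WHERE

Fix: Compute the overall average in a scalar subquery and compare each group's MIN against it in HAVING

Corrected query:
SELECT account FROM transactions GROUP BY account HAVING MIN(amount) > (SELECT AVG(amount) FROM transactions)

Result:
account
-------
ACC-104
ACC-105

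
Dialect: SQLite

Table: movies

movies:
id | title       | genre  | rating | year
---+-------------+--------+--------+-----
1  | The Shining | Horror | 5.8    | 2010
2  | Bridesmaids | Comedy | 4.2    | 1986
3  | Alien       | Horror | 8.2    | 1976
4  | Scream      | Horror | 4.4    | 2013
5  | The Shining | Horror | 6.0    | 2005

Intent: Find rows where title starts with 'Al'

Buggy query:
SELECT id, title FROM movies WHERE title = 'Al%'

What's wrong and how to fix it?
Bug: '=' compares the literal string including the % character; pattern matching needs LIKE

Fix: Use LIKE for wildcard pattern matching

Corrected query:
SELECT id, title FROM movies WHERE title LIKE 'Al%'

Result:
id | title
---+------
3  | Alien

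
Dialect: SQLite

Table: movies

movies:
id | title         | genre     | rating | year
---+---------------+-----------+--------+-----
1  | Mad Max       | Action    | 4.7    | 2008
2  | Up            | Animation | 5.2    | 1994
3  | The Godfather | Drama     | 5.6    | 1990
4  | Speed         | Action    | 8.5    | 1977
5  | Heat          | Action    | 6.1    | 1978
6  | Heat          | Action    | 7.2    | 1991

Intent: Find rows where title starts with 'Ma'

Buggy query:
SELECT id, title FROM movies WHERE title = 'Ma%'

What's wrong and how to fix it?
Bug: Wildcards only work with LIKE; '=' treats '%' as a literal character

Fix: Replace '=' with LIKE so 'Ma%' is treated as a pattern

Corrected query:
SELECT id, title FROM movies WHERE title LIKE 'Ma%'

Result:
id | title  
---+--------
1  | Mad Max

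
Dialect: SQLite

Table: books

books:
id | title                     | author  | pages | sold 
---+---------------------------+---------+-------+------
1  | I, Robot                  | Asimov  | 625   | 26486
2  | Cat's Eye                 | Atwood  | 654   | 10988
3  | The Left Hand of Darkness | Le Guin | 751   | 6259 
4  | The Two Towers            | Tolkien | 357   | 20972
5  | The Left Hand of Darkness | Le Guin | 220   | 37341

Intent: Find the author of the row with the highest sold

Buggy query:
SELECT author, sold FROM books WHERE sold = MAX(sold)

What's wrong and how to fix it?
Bug: MAX(sold) is an aggregate and cannot be used directly in WHERE

Fix: Wrap MAX in a scalar subquery so WHERE compares against a single value

Corrected query:
SELECT author, sold FROM books WHERE sold = (SELECT MAX(sold) FROM books)

Result:
author  | sold 
--------+------
Le Guin | 37341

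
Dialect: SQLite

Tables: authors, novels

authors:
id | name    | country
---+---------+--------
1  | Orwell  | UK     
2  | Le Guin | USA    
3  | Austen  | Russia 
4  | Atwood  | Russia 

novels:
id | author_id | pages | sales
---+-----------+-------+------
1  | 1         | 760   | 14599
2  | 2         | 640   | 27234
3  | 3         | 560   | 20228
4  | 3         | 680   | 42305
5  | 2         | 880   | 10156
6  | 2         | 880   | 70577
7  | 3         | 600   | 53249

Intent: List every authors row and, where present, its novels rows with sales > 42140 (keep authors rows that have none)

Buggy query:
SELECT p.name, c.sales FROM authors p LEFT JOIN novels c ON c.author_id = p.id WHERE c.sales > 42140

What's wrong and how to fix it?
Bug: Filtering c.sales in WHERE discards the NULL rows produced by LEFT JOIN, turning it into an inner join

Fix: Move the right-table condition into the ON clause so unmatched parents are kept

Corrected query:
SELECT p.name, c.sales FROM authors p LEFT JOIN novels c ON c.author_id = p.id AND c.sales > 42140

Result:
name    | sales
--------+------
Orwell  | NULL 
Le Guin | 70577
Austen  | 42305
Austen  | 53249
Atwood  | NULL 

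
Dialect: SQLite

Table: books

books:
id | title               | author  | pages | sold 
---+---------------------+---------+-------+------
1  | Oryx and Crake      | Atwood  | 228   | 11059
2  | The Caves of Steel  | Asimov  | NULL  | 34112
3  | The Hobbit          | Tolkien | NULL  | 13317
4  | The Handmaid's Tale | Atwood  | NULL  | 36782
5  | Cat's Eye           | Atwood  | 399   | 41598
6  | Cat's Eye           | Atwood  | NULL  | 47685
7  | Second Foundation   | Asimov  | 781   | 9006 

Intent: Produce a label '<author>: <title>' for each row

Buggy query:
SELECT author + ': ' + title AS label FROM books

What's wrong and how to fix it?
Bug: SQLite uses || for string concatenation; + coerces text to numbers (yielding 0)

Fix: Replace + with || to concatenate text

Corrected query:
SELECT author || ': ' || title AS label FROM books

Result:
label                      
---------------------------
Atwood: Oryx and Crake     
Asimov: The Caves of Steel 
Tolkien: The Hobbit        
Atwood: The Handmaid's Tale
Atwood: Cat's Eye          
Atwood: Cat's Eye          
Asimov: Second Foundation  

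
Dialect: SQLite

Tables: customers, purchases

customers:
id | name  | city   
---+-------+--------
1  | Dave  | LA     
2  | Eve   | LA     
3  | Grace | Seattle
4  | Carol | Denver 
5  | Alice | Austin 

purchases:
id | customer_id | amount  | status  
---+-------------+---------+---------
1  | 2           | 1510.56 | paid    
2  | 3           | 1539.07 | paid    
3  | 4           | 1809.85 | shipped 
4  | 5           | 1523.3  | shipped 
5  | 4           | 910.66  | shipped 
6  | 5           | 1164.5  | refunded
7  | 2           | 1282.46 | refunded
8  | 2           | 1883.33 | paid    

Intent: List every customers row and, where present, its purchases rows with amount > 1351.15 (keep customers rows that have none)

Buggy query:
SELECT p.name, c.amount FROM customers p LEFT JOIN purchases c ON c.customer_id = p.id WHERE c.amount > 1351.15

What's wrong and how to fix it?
Bug: Filtering c.amount in WHERE discards the NULL rows produced by LEFT JOIN, turning it into an inner join

Fix: Move the right-table condition into the ON clause so unmatched parents are kept

Corrected query:
SELECT p.name, c.amount FROM customers p LEFT JOIN purchases c ON c.customer_id = p.id AND c.amount > 1351.15

Result:
name  | amount 
------+--------
Dave  | NULL   
Eve   | 1510.56
Eve   | 1883.33
Grace | 1539.07
Carol | 1809.85
Alice | 1523.3 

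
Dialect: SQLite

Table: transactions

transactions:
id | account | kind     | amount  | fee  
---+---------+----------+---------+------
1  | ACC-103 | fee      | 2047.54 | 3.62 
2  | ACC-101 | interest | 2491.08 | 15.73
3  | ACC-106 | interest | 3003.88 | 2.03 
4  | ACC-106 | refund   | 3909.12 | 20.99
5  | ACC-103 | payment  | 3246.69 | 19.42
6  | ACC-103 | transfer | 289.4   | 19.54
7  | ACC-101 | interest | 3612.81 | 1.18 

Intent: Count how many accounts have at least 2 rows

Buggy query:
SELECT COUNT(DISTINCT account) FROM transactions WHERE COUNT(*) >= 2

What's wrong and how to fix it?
Bug: WHERE filters individual rows, not groups, so a group-level COUNT is invalid there

Fix: Group first with HAVING COUNT(*) >= 2, then COUNT the resulting groups

Corrected query:
SELECT COUNT(*) FROM (SELECT account FROM transactions GROUP BY account HAVING COUNT(*) >= 2)

Result:
COUNT(*)
--------
3       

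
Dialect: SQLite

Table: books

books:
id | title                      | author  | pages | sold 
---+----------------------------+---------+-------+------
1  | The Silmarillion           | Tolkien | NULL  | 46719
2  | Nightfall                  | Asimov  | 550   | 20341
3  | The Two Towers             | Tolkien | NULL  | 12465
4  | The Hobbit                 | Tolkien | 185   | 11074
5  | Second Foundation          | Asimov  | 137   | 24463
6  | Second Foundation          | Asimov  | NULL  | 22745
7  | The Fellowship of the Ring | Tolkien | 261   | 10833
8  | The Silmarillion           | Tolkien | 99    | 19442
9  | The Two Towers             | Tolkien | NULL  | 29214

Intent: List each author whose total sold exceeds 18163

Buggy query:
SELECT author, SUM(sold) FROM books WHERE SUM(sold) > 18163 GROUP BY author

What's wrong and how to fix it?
Bug: Aggregate functions cannot appear in a WHERE clause

Fix: Use HAVING (which filters groups after aggregation) instead of WHERE

Corrected query:
SELECT author, SUM(sold) FROM books GROUP BY author HAVING SUM(sold) > 18163

Result:
author  | SUM(sold)
--------+----------
Asimov  | 67549    
Tolkien | 129747   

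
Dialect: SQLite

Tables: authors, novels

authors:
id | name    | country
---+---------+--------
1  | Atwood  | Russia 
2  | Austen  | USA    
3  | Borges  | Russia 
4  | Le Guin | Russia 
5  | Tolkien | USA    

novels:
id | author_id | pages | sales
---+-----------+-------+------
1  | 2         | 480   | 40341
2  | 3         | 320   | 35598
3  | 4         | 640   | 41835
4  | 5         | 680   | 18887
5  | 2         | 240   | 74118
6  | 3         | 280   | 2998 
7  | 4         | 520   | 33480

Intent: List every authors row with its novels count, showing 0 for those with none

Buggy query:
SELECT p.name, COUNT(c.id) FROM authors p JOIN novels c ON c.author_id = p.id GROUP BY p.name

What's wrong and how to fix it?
Bug: An inner join excludes parents with zero children

Fix: Use LEFT JOIN so parents without children still appear (COUNT(c.id) gives 0)

Corrected query:
SELECT p.name, COUNT(c.id) FROM authors p LEFT JOIN novels c ON c.author_id = p.id GROUP BY p.name

Result:
name    | COUNT(c.id)
--------+------------
Atwood  | 0          
Austen  | 2          
Borges  | 2          
Le Guin | 2          
Tolkien | 1          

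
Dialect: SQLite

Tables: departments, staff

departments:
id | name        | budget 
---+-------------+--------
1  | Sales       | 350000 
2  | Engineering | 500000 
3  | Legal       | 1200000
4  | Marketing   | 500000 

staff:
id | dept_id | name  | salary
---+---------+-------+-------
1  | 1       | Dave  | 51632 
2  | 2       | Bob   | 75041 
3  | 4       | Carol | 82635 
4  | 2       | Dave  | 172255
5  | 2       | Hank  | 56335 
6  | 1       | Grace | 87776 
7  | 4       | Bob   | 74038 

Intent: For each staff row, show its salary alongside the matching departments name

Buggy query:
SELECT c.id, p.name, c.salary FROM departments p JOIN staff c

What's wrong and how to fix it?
Bug: Missing join condition: each staff row is matched to all departments rows instead of just its own

Fix: Specify the join condition linking the foreign key to the parent id

Corrected query:
SELECT c.id, p.name, c.salary FROM departments p JOIN staff c ON c.dept_id = p.id

Result:
id | name        | salary
---+-------------+-------
1  | Sales       | 51632 
2  | Engineering | 75041 
3  | Marketing   | 82635 
4  | Engineering | 172255
5  | Engineering | 56335 
6  | Sales       | 87776 
7  | Marketing   | 74038 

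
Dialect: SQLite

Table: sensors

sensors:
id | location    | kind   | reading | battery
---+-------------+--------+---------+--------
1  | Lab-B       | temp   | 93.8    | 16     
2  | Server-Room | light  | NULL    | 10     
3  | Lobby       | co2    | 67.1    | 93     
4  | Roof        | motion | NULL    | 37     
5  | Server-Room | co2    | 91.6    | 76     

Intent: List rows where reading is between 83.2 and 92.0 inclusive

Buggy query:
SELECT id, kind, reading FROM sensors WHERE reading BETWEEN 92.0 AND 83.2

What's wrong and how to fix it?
Bug: BETWEEN expects the lower bound first; with 92.0 AND 83.2 the range is empty

Fix: Write BETWEEN 83.2 AND 92.0

Corrected query:
SELECT id, kind, reading FROM sensors WHERE reading BETWEEN 83.2 AND 92.0

Result:
id | kind | reading
---+------+--------
5  | co2  | 91.6   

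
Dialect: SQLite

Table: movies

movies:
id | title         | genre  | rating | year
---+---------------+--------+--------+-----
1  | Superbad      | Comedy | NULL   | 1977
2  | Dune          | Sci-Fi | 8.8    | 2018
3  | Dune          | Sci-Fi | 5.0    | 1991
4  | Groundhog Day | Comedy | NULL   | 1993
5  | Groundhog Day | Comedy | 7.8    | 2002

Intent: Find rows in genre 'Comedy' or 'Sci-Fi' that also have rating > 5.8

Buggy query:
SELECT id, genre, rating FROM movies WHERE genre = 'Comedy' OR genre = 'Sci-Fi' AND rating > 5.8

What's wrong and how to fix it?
Bug: Without parentheses, AND is evaluated before OR, so the rating filter only applies to the 'Sci-Fi' branch

Fix: Group the OR with parentheses (or use IN), then AND the threshold

Corrected query:
SELECT id, genre, rating FROM movies WHERE (genre = 'Comedy' OR genre = 'Sci-Fi') AND rating > 5.8

Result:
id | genre  | rating
---+--------+-------
2  | Sci-Fi | 8.8   
5  | Comedy | 7.8   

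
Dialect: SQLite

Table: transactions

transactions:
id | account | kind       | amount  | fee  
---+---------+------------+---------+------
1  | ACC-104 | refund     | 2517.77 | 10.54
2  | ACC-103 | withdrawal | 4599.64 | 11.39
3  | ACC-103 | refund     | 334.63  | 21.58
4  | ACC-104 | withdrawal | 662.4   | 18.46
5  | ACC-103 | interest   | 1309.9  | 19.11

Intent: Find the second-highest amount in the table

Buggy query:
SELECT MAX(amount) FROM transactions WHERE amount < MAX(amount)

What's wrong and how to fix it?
Bug: MAX(amount) on the right of the comparison is an aggregate-in-WHERE error

Fix: Put the inner MAX in a scalar subquery

Corrected query:
SELECT MAX(amount) FROM transactions WHERE amount < (SELECT MAX(amount) FROM transactions)

Result:
MAX(amount)
-----------
2517.77    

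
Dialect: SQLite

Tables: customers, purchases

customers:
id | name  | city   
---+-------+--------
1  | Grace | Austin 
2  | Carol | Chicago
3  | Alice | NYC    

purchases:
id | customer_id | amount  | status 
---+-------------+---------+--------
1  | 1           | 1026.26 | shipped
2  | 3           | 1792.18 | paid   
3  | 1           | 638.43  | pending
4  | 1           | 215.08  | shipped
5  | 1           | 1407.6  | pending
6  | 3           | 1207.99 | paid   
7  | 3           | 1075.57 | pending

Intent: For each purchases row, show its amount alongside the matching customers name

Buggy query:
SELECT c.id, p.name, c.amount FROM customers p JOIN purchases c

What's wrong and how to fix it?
Bug: Missing join condition: each purchases row is matched to all customers rows instead of just its own

Fix: Specify the join condition linking the foreign key to the parent id

Corrected query:
SELECT c.id, p.name, c.amount FROM customers p JOIN purchases c ON c.customer_id = p.id

Result:
id | name  | amount 
---+-------+--------
1  | Grace | 1026.26
2  | Alice | 1792.18
3  | Grace | 638.43 
4  | Grace | 215.08 
5  | Grace | 1407.6 
6  | Alice | 1207.99
7  | Alice | 1075.57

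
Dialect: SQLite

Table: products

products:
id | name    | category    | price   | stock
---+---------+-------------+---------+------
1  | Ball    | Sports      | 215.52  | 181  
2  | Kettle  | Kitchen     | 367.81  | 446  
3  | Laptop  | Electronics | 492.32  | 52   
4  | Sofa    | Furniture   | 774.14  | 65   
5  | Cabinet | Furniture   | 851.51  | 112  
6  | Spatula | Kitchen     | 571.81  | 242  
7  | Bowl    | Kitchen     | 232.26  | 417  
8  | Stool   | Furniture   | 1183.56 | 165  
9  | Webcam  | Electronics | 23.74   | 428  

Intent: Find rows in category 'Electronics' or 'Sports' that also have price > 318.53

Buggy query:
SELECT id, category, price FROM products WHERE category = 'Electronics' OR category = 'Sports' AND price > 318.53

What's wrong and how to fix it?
Bug: AND binds tighter than OR, so this parses as category = 'Electronics' OR (category = 'Sports' AND price > 318.53)

Fix: Add parentheses around the OR so the AND applies to both alternatives

Corrected query:
SELECT id, category, price FROM products WHERE (category = 'Electronics' OR category = 'Sports') AND price > 318.53

Result:
id | category    | price 
---+-------------+-------
3  | Electronics | 492.32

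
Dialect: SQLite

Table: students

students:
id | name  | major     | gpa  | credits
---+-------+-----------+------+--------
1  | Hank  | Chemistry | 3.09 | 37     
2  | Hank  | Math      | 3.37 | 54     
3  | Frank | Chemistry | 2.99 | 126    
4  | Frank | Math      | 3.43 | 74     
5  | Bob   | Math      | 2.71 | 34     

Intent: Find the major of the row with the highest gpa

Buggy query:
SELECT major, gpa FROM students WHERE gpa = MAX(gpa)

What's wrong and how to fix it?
Bug: WHERE is evaluated per row; an aggregate over the whole table isn't defined there

Fix: Use a subquery: WHERE gpa = (SELECT MAX(gpa) FROM students)

Corrected query:
SELECT major, gpa FROM students WHERE gpa = (SELECT MAX(gpa) FROM students)

Result:
major | gpa 
------+-----
Math  | 3.43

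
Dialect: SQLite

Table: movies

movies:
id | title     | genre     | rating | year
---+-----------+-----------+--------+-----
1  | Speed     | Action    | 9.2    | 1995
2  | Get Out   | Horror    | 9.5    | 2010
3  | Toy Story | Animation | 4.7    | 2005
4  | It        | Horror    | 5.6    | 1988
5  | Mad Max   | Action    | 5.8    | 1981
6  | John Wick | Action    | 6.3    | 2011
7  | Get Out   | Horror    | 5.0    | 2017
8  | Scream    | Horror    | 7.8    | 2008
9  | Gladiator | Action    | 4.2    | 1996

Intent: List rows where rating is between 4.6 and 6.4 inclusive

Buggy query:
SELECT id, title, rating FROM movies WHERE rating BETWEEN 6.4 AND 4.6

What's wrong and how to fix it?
Bug: BETWEEN expects the lower bound first; with 6.4 AND 4.6 the range is empty

Fix: Swap the bounds so the smaller value comes first

Corrected query:
SELECT id, title, rating FROM movies WHERE rating BETWEEN 4.6 AND 6.4

Result:
id | title     | rating
---+-----------+-------
3  | Toy Story | 4.7   
4  | It        | 5.6   
5  | Mad Max   | 5.8   
6  | John Wick | 6.3   
7  | Get Out   | 5     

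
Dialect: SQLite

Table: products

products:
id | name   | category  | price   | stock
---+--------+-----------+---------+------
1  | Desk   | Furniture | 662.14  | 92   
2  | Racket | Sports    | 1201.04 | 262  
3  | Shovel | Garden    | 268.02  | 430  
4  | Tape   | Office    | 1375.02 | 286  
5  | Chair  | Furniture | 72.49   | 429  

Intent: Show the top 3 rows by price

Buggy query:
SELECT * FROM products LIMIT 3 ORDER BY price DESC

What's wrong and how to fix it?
Bug: ORDER BY cannot follow LIMIT; LIMIT is the final clause

Fix: Swap the clauses: ORDER BY first, then LIMIT

Corrected query:
SELECT * FROM products ORDER BY price DESC LIMIT 3

Result:
id | name   | category  | price   | stock
---+--------+-----------+---------+------
4  | Tape   | Office    | 1375.02 | 286  
2  | Racket | Sports    | 1201.04 | 262  
1  | Desk   | Furniture | 662.14  | 92   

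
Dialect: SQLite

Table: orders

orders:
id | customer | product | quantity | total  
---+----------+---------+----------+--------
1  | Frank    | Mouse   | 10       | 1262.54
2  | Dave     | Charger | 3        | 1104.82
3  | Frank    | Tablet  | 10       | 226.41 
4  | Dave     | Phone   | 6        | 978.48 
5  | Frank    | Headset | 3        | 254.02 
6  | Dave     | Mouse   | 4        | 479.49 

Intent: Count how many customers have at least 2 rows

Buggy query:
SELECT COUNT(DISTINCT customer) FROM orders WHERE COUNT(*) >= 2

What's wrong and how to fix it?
Bug: COUNT(*) cannot appear in WHERE; the per-group count doesn't exist yet

Fix: Use a subquery that GROUPs and filters with HAVING, then count its rows

Corrected query:
SELECT COUNT(*) FROM (SELECT customer FROM orders GROUP BY customer HAVING COUNT(*) >= 2)

Result:
COUNT(*)
--------
2       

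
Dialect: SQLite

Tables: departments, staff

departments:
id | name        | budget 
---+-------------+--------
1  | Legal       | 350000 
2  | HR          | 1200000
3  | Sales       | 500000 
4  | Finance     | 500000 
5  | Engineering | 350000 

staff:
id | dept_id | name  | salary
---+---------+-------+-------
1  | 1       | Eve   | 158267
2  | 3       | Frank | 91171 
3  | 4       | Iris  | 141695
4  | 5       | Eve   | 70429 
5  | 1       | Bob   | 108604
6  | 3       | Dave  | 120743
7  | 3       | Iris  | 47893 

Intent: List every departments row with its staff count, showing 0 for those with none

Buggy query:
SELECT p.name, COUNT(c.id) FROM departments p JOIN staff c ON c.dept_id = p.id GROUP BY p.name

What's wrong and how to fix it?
Bug: An inner join excludes parents with zero children

Fix: Switch to LEFT JOIN to retain unmatched parent rows

Corrected query:
SELECT p.name, COUNT(c.id) FROM departments p LEFT JOIN staff c ON c.dept_id = p.id GROUP BY p.name

Result:
name        | COUNT(c.id)
------------+------------
Engineering | 1          
Finance     | 1          
HR          | 0          
Legal       | 2          
Sales       | 3          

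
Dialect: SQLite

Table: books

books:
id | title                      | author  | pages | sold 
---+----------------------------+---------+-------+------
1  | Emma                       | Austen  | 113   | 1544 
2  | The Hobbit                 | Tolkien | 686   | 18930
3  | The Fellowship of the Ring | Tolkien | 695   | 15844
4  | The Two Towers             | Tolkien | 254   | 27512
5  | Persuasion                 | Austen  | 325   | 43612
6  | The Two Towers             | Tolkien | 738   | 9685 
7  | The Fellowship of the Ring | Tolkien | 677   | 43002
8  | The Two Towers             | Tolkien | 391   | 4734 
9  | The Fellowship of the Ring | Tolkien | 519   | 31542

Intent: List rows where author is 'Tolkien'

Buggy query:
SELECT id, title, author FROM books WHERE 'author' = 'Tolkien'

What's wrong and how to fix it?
Bug: 'author' in single quotes is a string literal, not the column; the comparison is literal-vs-literal and never true

Fix: Remove the quotes around the column name (or use double quotes for an identifier)

Corrected query:
SELECT id, title, author FROM books WHERE author = 'Tolkien'

Result:
id | title                      | author 
---+----------------------------+--------
2  | The Hobbit                 | Tolkien
3  | The Fellowship of the Ring | Tolkien
4  | The Two Towers             | Tolkien
6  | The Two Towers             | Tolkien
7  | The Fellowship of the Ring | Tolkien
8  | The Two Towers             | Tolkien
9  | The Fellowship of the Ring | Tolkien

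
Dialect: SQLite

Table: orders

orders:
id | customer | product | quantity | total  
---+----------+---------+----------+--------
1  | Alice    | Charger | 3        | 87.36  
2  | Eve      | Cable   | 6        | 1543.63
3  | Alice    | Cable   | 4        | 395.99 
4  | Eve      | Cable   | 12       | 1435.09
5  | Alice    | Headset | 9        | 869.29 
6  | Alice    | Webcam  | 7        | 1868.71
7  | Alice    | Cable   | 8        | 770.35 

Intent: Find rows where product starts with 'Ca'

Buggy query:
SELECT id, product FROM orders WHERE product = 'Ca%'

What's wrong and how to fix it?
Bug: '=' compares the literal string including the % character; pattern matching needs LIKE

Fix: Use LIKE for wildcard pattern matching

Corrected query:
SELECT id, product FROM orders WHERE product LIKE 'Ca%'

Result:
id | product
---+--------
2  | Cable  
3  | Cable  
4  | Cable  
7  | Cable  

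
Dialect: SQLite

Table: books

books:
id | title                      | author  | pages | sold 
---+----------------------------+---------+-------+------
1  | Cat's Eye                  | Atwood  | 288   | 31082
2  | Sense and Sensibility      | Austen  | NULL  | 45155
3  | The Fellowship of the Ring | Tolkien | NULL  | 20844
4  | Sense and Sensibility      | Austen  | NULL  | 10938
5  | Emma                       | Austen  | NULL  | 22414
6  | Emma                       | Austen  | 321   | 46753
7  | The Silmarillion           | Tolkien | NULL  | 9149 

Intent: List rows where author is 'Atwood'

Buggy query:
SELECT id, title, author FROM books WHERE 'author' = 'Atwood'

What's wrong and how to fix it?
Bug: Single quotes denote string literals in SQL; the column name is being compared as a constant string

Fix: Remove the quotes around the column name (or use double quotes for an identifier)

Corrected query:
SELECT id, title, author FROM books WHERE author = 'Atwood'

Result:
id | title     | author
---+-----------+-------
1  | Cat's Eye | Atwood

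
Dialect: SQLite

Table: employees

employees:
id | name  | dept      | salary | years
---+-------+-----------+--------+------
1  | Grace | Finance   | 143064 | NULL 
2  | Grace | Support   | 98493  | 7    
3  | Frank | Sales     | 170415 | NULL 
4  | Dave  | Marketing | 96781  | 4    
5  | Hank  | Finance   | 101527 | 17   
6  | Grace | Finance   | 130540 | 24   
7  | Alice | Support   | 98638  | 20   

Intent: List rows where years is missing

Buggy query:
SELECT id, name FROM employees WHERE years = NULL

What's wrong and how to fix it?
Bug: Comparing to NULL with '=' never matches; NULL = NULL is unknown, not true

Fix: Replace '= NULL' with 'IS NULL'

Corrected query:
SELECT id, name FROM employees WHERE years IS NULL

Result:
id | name 
---+------
1  | Grace
3  | Frank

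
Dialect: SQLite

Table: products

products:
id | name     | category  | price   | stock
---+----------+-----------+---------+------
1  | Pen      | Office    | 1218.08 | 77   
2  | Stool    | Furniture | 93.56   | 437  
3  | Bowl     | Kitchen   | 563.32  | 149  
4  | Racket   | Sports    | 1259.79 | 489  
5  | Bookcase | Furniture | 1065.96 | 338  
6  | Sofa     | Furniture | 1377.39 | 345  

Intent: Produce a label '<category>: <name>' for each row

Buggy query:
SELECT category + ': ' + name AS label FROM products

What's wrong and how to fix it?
Bug: SQLite uses || for string concatenation; + coerces text to numbers (yielding 0)

Fix: Use the || operator for string concatenation

Corrected query:
SELECT category || ': ' || name AS label FROM products

Result:
label              
-------------------
Office: Pen        
Furniture: Stool   
Kitchen: Bowl      
Sports: Racket     
Furniture: Bookcase
Furniture: Sofa    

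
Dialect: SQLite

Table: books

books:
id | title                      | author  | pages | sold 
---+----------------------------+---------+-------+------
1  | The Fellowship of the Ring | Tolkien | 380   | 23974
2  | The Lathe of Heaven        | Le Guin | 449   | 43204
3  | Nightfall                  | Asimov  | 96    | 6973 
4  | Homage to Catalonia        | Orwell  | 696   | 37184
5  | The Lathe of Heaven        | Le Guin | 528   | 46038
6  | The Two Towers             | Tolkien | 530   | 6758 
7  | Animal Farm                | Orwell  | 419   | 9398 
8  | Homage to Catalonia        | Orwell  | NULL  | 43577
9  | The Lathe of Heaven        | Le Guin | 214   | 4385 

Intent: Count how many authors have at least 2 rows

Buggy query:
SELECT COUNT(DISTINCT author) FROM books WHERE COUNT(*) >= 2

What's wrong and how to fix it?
Bug: COUNT(*) cannot appear in WHERE; the per-group count doesn't exist yet

Fix: Use a subquery that GROUPs and filters with HAVING, then count its rows

Corrected query:
SELECT COUNT(*) FROM (SELECT author FROM books GROUP BY author HAVING COUNT(*) >= 2)

Result:
COUNT(*)
--------
3       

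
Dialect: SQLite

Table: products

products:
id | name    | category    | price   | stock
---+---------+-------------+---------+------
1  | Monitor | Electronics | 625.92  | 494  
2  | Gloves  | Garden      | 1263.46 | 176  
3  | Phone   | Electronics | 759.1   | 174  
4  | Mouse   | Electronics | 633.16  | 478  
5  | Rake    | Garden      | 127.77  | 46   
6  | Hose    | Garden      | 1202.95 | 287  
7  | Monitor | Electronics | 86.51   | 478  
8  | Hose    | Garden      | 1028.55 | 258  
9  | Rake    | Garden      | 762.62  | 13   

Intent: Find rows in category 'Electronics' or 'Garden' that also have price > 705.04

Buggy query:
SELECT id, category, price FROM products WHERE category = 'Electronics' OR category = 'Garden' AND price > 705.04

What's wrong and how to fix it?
Bug: AND binds tighter than OR, so this parses as category = 'Electronics' OR (category = 'Garden' AND price > 705.04)

Fix: Group the OR with parentheses (or use IN), then AND the threshold

Corrected query:
SELECT id, category, price FROM products WHERE (category = 'Electronics' OR category = 'Garden') AND price > 705.04

Result:
id | category    | price  
---+-------------+--------
2  | Garden      | 1263.46
3  | Electronics | 759.1  
6  | Garden      | 1202.95
8  | Garden      | 1028.55
9  | Garden      | 762.62 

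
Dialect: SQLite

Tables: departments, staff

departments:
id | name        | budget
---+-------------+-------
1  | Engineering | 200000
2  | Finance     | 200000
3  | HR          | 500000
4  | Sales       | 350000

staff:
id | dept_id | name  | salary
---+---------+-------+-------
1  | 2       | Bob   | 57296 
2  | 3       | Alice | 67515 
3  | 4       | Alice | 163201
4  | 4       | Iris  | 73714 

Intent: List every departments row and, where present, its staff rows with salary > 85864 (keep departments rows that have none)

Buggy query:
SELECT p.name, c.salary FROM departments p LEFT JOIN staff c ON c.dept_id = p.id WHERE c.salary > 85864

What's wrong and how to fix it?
Bug: Filtering c.salary in WHERE discards the NULL rows produced by LEFT JOIN, turning it into an inner join

Fix: Move the right-table condition into the ON clause so unmatched parents are kept

Corrected query:
SELECT p.name, c.salary FROM departments p LEFT JOIN staff c ON c.dept_id = p.id AND c.salary > 85864

Result:
name        | salary
------------+-------
Engineering | NULL  
Finance     | NULL  
HR          | NULL  
Sales       | 163201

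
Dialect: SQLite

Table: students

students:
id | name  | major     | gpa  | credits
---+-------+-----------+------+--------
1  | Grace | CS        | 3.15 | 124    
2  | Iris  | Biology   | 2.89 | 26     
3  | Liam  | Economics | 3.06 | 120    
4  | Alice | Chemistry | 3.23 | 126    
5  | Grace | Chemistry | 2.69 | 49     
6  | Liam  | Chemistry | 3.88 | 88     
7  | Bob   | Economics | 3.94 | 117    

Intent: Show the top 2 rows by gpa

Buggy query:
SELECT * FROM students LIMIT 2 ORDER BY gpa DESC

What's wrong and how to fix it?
Bug: ORDER BY cannot follow LIMIT; LIMIT is the final clause

Fix: Swap the clauses: ORDER BY first, then LIMIT

Corrected query:
SELECT * FROM students ORDER BY gpa DESC LIMIT 2

Result:
id | name | major     | gpa  | credits
---+------+-----------+------+--------
7  | Bob  | Economics | 3.94 | 117    
6  | Liam | Chemistry | 3.88 | 88     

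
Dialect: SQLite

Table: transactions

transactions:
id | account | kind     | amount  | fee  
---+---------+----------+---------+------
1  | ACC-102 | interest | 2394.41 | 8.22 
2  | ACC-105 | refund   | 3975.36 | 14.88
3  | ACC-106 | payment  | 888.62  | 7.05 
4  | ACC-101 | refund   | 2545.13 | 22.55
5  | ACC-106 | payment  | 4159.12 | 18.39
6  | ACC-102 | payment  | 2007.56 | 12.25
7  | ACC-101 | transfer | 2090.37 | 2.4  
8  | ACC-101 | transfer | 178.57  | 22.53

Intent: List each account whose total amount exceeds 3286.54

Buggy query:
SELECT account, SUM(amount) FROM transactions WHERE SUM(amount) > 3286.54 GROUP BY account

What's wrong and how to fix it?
Bug: SUM(amount) is an aggregate, but WHERE filters rows before aggregation

Fix: Move the aggregate condition to a HAVING clause

Corrected query:
SELECT account, SUM(amount) FROM transactions GROUP BY account HAVING SUM(amount) > 3286.54

Result:
account | SUM(amount)
--------+------------
ACC-101 | 4814.07    
ACC-102 | 4401.97    
ACC-105 | 3975.36    
ACC-106 | 5047.74    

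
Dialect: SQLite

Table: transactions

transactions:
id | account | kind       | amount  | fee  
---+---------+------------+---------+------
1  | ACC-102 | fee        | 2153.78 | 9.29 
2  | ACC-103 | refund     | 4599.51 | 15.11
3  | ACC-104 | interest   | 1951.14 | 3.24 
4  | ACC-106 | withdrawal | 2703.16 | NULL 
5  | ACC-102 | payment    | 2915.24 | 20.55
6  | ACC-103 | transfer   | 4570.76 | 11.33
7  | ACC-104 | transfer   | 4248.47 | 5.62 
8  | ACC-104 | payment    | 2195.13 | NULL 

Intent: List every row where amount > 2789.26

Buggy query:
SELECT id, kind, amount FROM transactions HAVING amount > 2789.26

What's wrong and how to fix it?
Bug: This is a non-aggregate query (no GROUP BY, no aggregates), so in SQLite the HAVING clause is invalid here; a row-level condition belongs in WHERE

Fix: Replace HAVING with WHERE since the condition applies to individual rows

Corrected query:
SELECT id, kind, amount FROM transactions WHERE amount > 2789.26

Result:
id | kind     | amount 
---+----------+--------
2  | refund   | 4599.51
5  | payment  | 2915.24
6  | transfer | 4570.76
7  | transfer | 4248.47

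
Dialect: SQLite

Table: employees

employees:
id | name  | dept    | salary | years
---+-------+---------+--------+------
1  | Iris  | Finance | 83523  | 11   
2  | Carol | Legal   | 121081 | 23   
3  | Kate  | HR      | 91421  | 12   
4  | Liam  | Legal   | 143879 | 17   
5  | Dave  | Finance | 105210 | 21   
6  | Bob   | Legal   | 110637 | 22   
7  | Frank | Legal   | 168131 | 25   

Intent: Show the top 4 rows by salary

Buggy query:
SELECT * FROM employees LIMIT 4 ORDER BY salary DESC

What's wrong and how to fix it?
Bug: LIMIT must come after ORDER BY

Fix: Sort with ORDER BY, then apply LIMIT

Corrected query:
SELECT * FROM employees ORDER BY salary DESC LIMIT 4

Result:
id | name  | dept  | salary | years
---+-------+-------+--------+------
7  | Frank | Legal | 168131 | 25   
4  | Liam  | Legal | 143879 | 17   
2  | Carol | Legal | 121081 | 23   
6  | Bob   | Legal | 110637 | 22   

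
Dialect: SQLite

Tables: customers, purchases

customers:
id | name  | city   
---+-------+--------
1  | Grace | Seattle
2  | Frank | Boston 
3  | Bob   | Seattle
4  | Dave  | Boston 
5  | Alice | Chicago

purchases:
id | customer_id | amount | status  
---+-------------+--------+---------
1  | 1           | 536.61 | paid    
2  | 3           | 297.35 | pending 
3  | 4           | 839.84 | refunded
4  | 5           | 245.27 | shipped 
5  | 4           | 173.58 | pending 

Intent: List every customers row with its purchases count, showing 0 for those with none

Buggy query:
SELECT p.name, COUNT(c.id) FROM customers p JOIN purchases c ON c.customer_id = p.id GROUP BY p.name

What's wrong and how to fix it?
Bug: INNER JOIN drops customers rows that have no matching purchases rows

Fix: Use LEFT JOIN so parents without children still appear (COUNT(c.id) gives 0)

Corrected query:
SELECT p.name, COUNT(c.id) FROM customers p LEFT JOIN purchases c ON c.customer_id = p.id GROUP BY p.name

Result:
name  | COUNT(c.id)
------+------------
Alice | 1          
Bob   | 1          
Dave  | 2          
Frank | 0          
Grace | 1          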